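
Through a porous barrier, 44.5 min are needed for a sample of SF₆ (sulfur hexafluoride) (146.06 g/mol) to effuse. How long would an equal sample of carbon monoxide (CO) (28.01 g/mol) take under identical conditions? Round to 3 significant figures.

Using Graham's law: t_CO/t_SF₆ = √(M_CO/M_SF₆) = √(28.01/146.06) = √0.1918 = 0.4379.
So the time for CO is 44.5 × 0.4379 = 19.5 min.

19.5 min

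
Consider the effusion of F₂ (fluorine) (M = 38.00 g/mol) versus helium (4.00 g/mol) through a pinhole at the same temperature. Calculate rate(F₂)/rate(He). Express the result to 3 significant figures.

0.324

Using Graham's law: rate_F₂/rate_He = √(M_He/M_F₂) = √(4.00/38.00) = √0.1053 = 0.324.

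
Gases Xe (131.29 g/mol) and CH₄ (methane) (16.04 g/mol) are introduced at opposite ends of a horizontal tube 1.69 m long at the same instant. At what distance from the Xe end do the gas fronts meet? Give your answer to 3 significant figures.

The fronts meet when d_Xe + d_CH₄ = L with d_Xe/d_CH₄ = √(M_CH₄/M_Xe) (Graham's law). Here √(M_CH₄/M_Xe) = √(16.04/131.29) = 0.3495.
With d_Xe + d_CH₄ = 1.69 m, d_CH₄ = 1.69/(1 + 0.3495) = 1.252 m.
d_Xe = 1.69 − 1.252 = 0.438 m.

0.438 m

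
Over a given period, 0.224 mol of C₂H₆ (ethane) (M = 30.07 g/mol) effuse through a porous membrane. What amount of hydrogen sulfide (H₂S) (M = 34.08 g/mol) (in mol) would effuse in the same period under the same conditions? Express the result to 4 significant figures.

By Graham's law, rate_H₂S/rate_C₂H₆ = √(M_C₂H₆/M_H₂S) = √(30.07/34.08) = √0.8823 = 0.9393.
So the amount for H₂S is 0.224 × 0.9393 = 0.2104 mol.

0.2104 mol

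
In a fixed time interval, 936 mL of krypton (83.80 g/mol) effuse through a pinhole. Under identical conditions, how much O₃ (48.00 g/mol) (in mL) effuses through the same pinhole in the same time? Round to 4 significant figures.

Using Graham's law: rate_O₃/rate_Kr = √(M_Kr/M_O₃) = √(83.80/48.00) = √1.746 = 1.321.
So the volume for O₃ is 936 × 1.321 = 1237 mL.

1237 mL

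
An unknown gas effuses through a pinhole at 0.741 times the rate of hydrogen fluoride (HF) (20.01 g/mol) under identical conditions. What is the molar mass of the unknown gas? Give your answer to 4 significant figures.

36.44 g/mol

From Graham's law, rate_X/rate_HF = √(M_HF/M_X).
0.741 = √(20.01/M_X)
M_X = 20.01 / 0.741² = 20.01 / 0.5491 = 36.44 g/mol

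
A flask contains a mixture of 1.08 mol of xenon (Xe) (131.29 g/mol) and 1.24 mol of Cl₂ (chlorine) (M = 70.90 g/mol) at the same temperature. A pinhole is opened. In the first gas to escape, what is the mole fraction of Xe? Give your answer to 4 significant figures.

Effusion rate of each component ∝ n_i/√M_i (partial pressure × 1/√M).
Mole fraction of Xe in the effusate = (n_Xe/√M_Xe) / (n_Xe/√M_Xe + n_Cl₂/√M_Cl₂)
= (1.08/√131.29) / (1.08/√131.29 + 1.24/√70.90) = 0.09426/(0.09426 + 0.1473) = 0.3903.

0.3903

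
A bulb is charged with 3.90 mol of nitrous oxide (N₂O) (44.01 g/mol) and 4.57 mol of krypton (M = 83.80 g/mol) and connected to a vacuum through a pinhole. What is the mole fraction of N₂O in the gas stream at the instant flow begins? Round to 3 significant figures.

0.541

Effusion rate of each component ∝ n_i/√M_i (partial pressure × 1/√M).
Mole fraction of N₂O in the effusate = (n_N₂O/√M_N₂O) / (n_N₂O/√M_N₂O + n_Kr/√M_Kr)
= (3.90/√44.01) / (3.90/√44.01 + 4.57/√83.80) = 0.5879/(0.5879 + 0.4992) = 0.541.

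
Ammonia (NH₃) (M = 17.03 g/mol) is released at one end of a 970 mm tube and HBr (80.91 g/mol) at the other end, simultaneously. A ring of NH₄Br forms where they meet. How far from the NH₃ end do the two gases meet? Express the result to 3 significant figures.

665 mm

In equal time, each gas travels a distance ∝ its rate ∝ 1/√M, so d_NH₃/d_HBr = √(M_HBr/M_NH₃) = √(80.91/17.03) = 2.180.
With d_NH₃ + d_HBr = 970 mm, d_HBr = 970/(1 + 2.180) = 305.1 mm.
d_NH₃ = 970 − 305.1 = 665 mm.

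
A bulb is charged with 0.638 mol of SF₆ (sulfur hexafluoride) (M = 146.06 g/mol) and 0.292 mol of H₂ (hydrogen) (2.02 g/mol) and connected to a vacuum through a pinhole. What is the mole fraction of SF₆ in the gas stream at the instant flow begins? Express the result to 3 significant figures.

Rate_i ∝ x_i/√M_i (Graham's law weighted by mole fraction), so the effusate composition follows n_i/√M_i.
So x_SF₆ in the escaping gas = (n_SF₆/√M_SF₆) / Σ(n_i/√M_i)
= (0.638/√146.06) / (0.638/√146.06 + 0.292/√2.02) = 0.05279/(0.05279 + 0.2055) = 0.204.

0.204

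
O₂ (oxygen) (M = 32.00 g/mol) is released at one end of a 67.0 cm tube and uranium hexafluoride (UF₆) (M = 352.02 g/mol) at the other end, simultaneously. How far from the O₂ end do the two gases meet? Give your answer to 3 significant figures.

51.5 cm

In equal time, each gas travels a distance ∝ its rate ∝ 1/√M, so d_O₂/d_UF₆ = √(M_UF₆/M_O₂) = √(352.02/32.00) = 3.317.
With d_O₂ + d_UF₆ = 67.0 cm, d_UF₆ = 67.0/(1 + 3.317) = 15.52 cm.
d_O₂ = 67.0 − 15.52 = 51.5 cm.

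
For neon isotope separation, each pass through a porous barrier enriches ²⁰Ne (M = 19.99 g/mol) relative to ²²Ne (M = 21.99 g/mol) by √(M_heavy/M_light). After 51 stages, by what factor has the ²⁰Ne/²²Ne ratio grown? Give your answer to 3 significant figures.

Overall factor = α^51 with α = √(21.99/19.99), i.e. (21.99/19.99)^(51/2).
= 1.10005^(51/2) = 11.4.

11.4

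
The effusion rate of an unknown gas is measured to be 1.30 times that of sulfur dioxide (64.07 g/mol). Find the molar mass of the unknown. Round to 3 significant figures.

37.9 g/mol

From Graham's law, rate_X/rate_SO₂ = √(M_SO₂/M_X).
1.30 = √(64.07/M_X)
M_X = 64.07 / 1.30² = 64.07 / 1.690 = 37.9 g/mol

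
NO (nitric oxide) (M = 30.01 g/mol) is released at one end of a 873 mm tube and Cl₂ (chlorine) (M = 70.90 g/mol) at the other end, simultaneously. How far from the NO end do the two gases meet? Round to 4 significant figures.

528.9 mm

Distances travelled in equal time are proportional to diffusion rates, so d_NO/d_Cl₂ = √(M_Cl₂/M_NO) = √(70.90/30.01) = 1.537.
With d_NO + d_Cl₂ = 873 mm, d_Cl₂ = 873/(1 + 1.537) = 344.1 mm.
d_NO = 873 − 344.1 = 528.9 mm.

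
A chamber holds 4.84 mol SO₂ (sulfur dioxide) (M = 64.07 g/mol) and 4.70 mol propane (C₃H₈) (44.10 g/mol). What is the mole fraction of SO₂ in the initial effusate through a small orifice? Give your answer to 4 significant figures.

0.4607

The effusion rate of species i is ∝ p_i/√M_i ∝ n_i/√M_i.
x_SO₂(eff) = (n_SO₂/√M_SO₂) / (n_SO₂/√M_SO₂ + n_C₃H₈/√M_C₃H₈)
= (4.84/√64.07) / (4.84/√64.07 + 4.70/√44.10) = 0.6047/(0.6047 + 0.7077) = 0.4607.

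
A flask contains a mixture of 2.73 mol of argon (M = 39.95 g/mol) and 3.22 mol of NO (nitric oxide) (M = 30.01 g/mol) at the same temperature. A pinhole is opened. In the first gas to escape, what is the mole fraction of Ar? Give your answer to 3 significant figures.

The effusion rate of species i is ∝ p_i/√M_i ∝ n_i/√M_i.
Mole fraction of Ar in the effusate = (n_Ar/√M_Ar) / (n_Ar/√M_Ar + n_NO/√M_NO)
= (2.73/√39.95) / (2.73/√39.95 + 3.22/√30.01) = 0.4319/(0.4319 + 0.5878) = 0.424.

0.424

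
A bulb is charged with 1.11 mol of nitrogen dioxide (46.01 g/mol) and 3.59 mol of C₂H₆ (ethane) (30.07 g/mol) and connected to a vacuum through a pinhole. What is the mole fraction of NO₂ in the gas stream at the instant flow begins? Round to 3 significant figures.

Each component's effusion rate ∝ (its partial pressure)·(1/√M) ∝ n_i/√M_i.
Mole fraction of NO₂ in the effusate = (n_NO₂/√M_NO₂) / (n_NO₂/√M_NO₂ + n_C₂H₆/√M_C₂H₆)
= (1.11/√46.01) / (1.11/√46.01 + 3.59/√30.07) = 0.1636/(0.1636 + 0.6547) = 0.200.

0.200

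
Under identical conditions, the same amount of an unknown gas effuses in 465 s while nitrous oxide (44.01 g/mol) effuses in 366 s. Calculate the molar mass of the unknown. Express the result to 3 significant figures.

Using Graham's law: t_X/t_N₂O = √(M_X/M_N₂O).
465/366 = 1.270 = √(M_X/44.01)
M_X = 44.01 × 1.270² = 44.01 × 1.614 = 71.0 g/mol

71.0 g/mol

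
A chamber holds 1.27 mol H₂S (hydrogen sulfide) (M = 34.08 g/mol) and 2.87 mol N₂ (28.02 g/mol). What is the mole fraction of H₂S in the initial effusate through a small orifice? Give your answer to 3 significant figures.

Each component's effusion rate ∝ (its partial pressure)·(1/√M) ∝ n_i/√M_i.
x_H₂S(eff) = (n_H₂S/√M_H₂S) / (n_H₂S/√M_H₂S + n_N₂/√M_N₂)
= (1.27/√34.08) / (1.27/√34.08 + 2.87/√28.02) = 0.2175/(0.2175 + 0.5422) = 0.286.

0.286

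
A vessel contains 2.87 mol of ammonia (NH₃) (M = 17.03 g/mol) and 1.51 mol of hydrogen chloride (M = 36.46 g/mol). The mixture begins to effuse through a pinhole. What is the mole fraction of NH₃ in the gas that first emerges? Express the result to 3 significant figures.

Rate_i ∝ x_i/√M_i (Graham's law weighted by mole fraction), so the effusate composition follows n_i/√M_i.
x_NH₃(eff) = (n_NH₃/√M_NH₃) / (n_NH₃/√M_NH₃ + n_HCl/√M_HCl)
= (2.87/√17.03) / (2.87/√17.03 + 1.51/√36.46) = 0.6955/(0.6955 + 0.2501) = 0.736.

0.736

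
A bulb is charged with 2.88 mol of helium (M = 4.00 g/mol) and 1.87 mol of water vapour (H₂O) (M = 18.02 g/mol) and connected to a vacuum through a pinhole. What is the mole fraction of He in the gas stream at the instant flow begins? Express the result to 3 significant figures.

The effusion rate of species i is ∝ p_i/√M_i ∝ n_i/√M_i.
x_He(eff) = (n_He/√M_He) / (n_He/√M_He + n_H₂O/√M_H₂O)
= (2.88/√4.00) / (2.88/√4.00 + 1.87/√18.02) = 1.440/(1.440 + 0.4405) = 0.766.

0.766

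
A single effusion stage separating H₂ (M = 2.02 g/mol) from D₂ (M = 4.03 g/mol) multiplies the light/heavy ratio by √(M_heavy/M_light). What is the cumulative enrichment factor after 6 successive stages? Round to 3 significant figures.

The single-stage factor is √(M_heavy/M_light), so 6 stages give [√(4.03/2.02)]^6 = (4.03/2.02)^(6/2).
= 1.99505^3 = 7.94.

7.94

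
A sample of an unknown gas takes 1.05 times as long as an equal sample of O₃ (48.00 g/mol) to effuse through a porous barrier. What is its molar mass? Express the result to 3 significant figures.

52.9 g/mol

Graham's law gives t_X/t_O₃ = √(M_X/M_O₃).
1.05 = √(M_X/48.00)
M_X = 48.00 × 1.05² = 48.00 × 1.103 = 52.9 g/mol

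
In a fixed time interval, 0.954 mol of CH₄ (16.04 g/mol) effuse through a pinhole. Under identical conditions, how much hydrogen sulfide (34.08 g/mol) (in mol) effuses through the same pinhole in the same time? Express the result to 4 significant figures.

0.6545 mol

Graham's law gives rate_H₂S/rate_CH₄ = √(M_CH₄/M_H₂S) = √(16.04/34.08) = √0.4707 = 0.6860.
So the amount for H₂S is 0.954 × 0.6860 = 0.6545 mol.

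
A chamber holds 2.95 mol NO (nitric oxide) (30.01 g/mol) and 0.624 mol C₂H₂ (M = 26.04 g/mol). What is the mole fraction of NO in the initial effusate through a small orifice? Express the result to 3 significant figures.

Each component's effusion rate ∝ (its partial pressure)·(1/√M) ∝ n_i/√M_i.
Mole fraction of NO in the effusate = (n_NO/√M_NO) / (n_NO/√M_NO + n_C₂H₂/√M_C₂H₂)
= (2.95/√30.01) / (2.95/√30.01 + 0.624/√26.04) = 0.5385/(0.5385 + 0.1223) = 0.815.

0.815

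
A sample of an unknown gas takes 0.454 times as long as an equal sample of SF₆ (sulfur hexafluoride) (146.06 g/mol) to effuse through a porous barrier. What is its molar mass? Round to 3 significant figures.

From Graham's law, t_X/t_SF₆ = √(M_X/M_SF₆).
0.454 = √(M_X/146.06)
M_X = 146.06 × 0.454² = 146.06 × 0.2061 = 30.1 g/mol

30.1 g/mol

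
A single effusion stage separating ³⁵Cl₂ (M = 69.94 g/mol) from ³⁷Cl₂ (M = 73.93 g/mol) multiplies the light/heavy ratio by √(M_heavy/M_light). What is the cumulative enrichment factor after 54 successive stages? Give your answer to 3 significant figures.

4.47

Overall factor = α^54 with α = √(73.93/69.94), i.e. (73.93/69.94)^(54/2).
= 1.05705^27 = 4.47.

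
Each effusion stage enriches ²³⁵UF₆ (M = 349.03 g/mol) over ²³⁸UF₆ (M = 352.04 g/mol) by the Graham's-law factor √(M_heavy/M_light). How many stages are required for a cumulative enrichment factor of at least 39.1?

854

Single-stage factor α = √(352.04/349.03), so ln α = ½ ln(1.00862) = 0.004293.
Need α^N ≥ 39.1 ⇒ N ≥ ln(39.1) / ln α = 3.666 / 0.004293 = 853.88.
Minimum whole number of stages: N = 854.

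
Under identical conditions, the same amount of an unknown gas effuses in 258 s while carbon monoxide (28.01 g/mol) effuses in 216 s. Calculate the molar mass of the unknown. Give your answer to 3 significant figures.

Using Graham's law: t_X/t_CO = √(M_X/M_CO).
258/216 = 1.194 = √(M_X/28.01)
M_X = 28.01 × 1.194² = 28.01 × 1.427 = 40.0 g/mol

40.0 g/mol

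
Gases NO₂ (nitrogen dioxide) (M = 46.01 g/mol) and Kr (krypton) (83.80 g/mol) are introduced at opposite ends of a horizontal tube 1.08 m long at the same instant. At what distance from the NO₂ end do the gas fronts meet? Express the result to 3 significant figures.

0.620 m

Distances travelled in equal time are proportional to diffusion rates, so d_NO₂/d_Kr = √(M_Kr/M_NO₂) = √(83.80/46.01) = 1.350.
With d_NO₂ + d_Kr = 1.08 m, d_Kr = 1.08/(1 + 1.350) = 0.4597 m.
d_NO₂ = 1.08 − 0.4597 = 0.620 m.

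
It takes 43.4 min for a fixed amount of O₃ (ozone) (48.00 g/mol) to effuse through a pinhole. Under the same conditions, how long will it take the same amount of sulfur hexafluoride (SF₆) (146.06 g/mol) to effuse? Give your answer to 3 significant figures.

Graham's law gives t_SF₆/t_O₃ = √(M_SF₆/M_O₃) = √(146.06/48.00) = √3.043 = 1.744.
So the time for SF₆ is 43.4 × 1.744 = 75.7 min.

75.7 min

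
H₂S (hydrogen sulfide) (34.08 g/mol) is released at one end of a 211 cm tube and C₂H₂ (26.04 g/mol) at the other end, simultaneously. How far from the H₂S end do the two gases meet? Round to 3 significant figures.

98.4 cm

In equal time, each gas travels a distance ∝ its rate ∝ 1/√M, so d_H₂S/d_C₂H₂ = √(M_C₂H₂/M_H₂S) = √(26.04/34.08) = 0.8741.
With d_H₂S + d_C₂H₂ = 211 cm, d_C₂H₂ = 211/(1 + 0.8741) = 112.6 cm.
d_H₂S = 211 − 112.6 = 98.4 cm.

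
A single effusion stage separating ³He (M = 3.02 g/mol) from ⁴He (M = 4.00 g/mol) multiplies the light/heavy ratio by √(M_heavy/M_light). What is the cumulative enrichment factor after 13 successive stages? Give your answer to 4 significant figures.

6.214

Overall factor = α^13 with α = √(4.00/3.02), i.e. (4.00/3.02)^(13/2).
= 1.32450^(13/2) = 6.214.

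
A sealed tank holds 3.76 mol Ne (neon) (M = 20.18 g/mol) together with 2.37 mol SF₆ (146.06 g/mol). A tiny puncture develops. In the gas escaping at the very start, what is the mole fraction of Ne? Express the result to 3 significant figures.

The effusion rate of species i is ∝ p_i/√M_i ∝ n_i/√M_i.
So x_Ne in the escaping gas = (n_Ne/√M_Ne) / Σ(n_i/√M_i)
= (3.76/√20.18) / (3.76/√20.18 + 2.37/√146.06) = 0.8370/(0.8370 + 0.1961) = 0.810.

0.810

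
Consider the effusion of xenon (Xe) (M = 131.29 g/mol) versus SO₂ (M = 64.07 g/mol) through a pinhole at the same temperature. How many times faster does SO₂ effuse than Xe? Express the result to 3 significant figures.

1.43

Using Graham's law: rate_SO₂/rate_Xe = √(M_Xe/M_SO₂) = √(131.29/64.07) = √2.049 = 1.43.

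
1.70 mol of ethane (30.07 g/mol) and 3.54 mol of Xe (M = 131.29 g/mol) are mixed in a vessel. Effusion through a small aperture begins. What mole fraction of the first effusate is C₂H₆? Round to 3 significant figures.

The effusion rate of species i is ∝ p_i/√M_i ∝ n_i/√M_i.
So x_C₂H₆ in the escaping gas = (n_C₂H₆/√M_C₂H₆) / Σ(n_i/√M_i)
= (1.70/√30.07) / (1.70/√30.07 + 3.54/√131.29) = 0.3100/(0.3100 + 0.3089) = 0.501.

0.501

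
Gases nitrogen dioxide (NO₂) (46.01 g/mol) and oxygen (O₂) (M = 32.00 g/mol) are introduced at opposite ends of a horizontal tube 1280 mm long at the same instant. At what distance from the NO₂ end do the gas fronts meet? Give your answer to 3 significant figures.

582 mm

Distances travelled in equal time are proportional to diffusion rates, so d_NO₂/d_O₂ = √(M_O₂/M_NO₂) = √(32.00/46.01) = 0.8340.
With d_NO₂ + d_O₂ = 1280 mm, d_O₂ = 1280/(1 + 0.8340) = 697.9 mm.
d_NO₂ = 1280 − 697.9 = 582 mm.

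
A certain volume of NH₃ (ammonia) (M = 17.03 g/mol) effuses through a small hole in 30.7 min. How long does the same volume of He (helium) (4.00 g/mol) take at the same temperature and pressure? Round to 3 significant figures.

14.9 min

Graham's law gives t_He/t_NH₃ = √(M_He/M_NH₃) = √(4.00/17.03) = √0.2349 = 0.4846.
So the time for He is 30.7 × 0.4846 = 14.9 min.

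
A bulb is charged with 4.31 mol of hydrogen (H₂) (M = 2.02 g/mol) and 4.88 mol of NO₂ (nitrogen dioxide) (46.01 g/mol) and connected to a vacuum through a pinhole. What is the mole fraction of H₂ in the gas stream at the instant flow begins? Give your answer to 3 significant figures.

Rate_i ∝ x_i/√M_i (Graham's law weighted by mole fraction), so the effusate composition follows n_i/√M_i.
x_H₂(eff) = (n_H₂/√M_H₂) / (n_H₂/√M_H₂ + n_NO₂/√M_NO₂)
= (4.31/√2.02) / (4.31/√2.02 + 4.88/√46.01) = 3.033/(3.033 + 0.7194) = 0.808.

0.808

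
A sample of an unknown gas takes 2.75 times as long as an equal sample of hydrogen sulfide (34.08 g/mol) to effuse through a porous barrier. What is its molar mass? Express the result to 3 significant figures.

Using Graham's law: t_X/t_H₂S = √(M_X/M_H₂S).
2.75 = √(M_X/34.08)
M_X = 34.08 × 2.75² = 34.08 × 7.562 = 258 g/mol

258 g/mol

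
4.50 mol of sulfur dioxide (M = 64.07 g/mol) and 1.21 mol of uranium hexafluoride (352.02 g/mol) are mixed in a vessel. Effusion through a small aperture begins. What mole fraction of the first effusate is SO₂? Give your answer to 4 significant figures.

0.8971

Each component's effusion rate ∝ (its partial pressure)·(1/√M) ∝ n_i/√M_i.
Mole fraction of SO₂ in the effusate = (n_SO₂/√M_SO₂) / (n_SO₂/√M_SO₂ + n_UF₆/√M_UF₆)
= (4.50/√64.07) / (4.50/√64.07 + 1.21/√352.02) = 0.5622/(0.5622 + 0.06449) = 0.8971.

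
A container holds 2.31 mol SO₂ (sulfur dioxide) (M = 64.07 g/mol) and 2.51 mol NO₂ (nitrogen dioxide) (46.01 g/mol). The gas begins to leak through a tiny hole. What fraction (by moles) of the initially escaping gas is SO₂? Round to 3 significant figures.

0.438

Each component's effusion rate ∝ (its partial pressure)·(1/√M) ∝ n_i/√M_i.
x_SO₂(eff) = (n_SO₂/√M_SO₂) / (n_SO₂/√M_SO₂ + n_NO₂/√M_NO₂)
= (2.31/√64.07) / (2.31/√64.07 + 2.51/√46.01) = 0.2886/(0.2886 + 0.3700) = 0.438.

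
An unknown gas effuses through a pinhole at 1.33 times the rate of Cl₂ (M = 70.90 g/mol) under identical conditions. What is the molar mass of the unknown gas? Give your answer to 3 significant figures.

40.1 g/mol

From Graham's law, rate_X/rate_Cl₂ = √(M_Cl₂/M_X).
1.33 = √(70.90/M_X)
M_X = 70.90 / 1.33² = 70.90 / 1.769 = 40.1 g/mol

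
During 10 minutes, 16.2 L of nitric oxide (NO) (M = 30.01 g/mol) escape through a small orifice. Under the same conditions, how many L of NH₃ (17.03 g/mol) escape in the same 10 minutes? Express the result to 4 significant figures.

Since effusion rate ∝ 1/√M, rate_NH₃/rate_NO = √(M_NO/M_NH₃) = √(30.01/17.03) = √1.762 = 1.327.
So the volume for NH₃ is 16.2 × 1.327 = 21.51 L.

21.51 L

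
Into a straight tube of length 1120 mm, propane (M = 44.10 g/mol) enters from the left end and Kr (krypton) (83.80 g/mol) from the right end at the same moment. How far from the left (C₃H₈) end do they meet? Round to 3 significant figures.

The fronts meet when d_C₃H₈ + d_Kr = L with d_C₃H₈/d_Kr = √(M_Kr/M_C₃H₈) (Graham's law). Here √(M_Kr/M_C₃H₈) = √(83.80/44.10) = 1.378.
With d_C₃H₈ + d_Kr = 1120 mm, d_Kr = 1120/(1 + 1.378) = 470.9 mm.
d_C₃H₈ = 1120 − 470.9 = 649 mm.

649 mm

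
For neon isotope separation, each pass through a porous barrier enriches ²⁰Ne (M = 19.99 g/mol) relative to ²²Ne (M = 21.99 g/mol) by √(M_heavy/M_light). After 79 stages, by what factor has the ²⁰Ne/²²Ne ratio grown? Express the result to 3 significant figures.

43.2

Overall factor = α^79 with α = √(21.99/19.99), i.e. (21.99/19.99)^(79/2).
= 1.10005^(79/2) = 43.2.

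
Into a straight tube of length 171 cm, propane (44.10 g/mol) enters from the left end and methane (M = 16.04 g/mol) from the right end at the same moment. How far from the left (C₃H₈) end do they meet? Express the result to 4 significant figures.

Distances travelled in equal time are proportional to diffusion rates, so d_C₃H₈/d_CH₄ = √(M_CH₄/M_C₃H₈) = √(16.04/44.10) = 0.6031.
With d_C₃H₈ + d_CH₄ = 171 cm, d_CH₄ = 171/(1 + 0.6031) = 106.7 cm.
d_C₃H₈ = 171 − 106.7 = 64.33 cm.

64.33 cm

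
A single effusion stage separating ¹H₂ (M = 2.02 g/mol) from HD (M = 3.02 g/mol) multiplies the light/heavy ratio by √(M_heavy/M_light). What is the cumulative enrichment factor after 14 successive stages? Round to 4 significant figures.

16.70

After 14 stages the ratio has grown by (√(3.02/2.02))^14 = (3.02/2.02)^(14/2).
= 1.49505^7 = 16.70.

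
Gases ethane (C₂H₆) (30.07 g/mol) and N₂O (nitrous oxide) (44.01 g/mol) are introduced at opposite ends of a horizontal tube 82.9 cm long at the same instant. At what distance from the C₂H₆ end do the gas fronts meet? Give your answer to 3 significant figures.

45.4 cm

In equal time, each gas travels a distance ∝ its rate ∝ 1/√M, so d_C₂H₆/d_N₂O = √(M_N₂O/M_C₂H₆) = √(44.01/30.07) = 1.210.
With d_C₂H₆ + d_N₂O = 82.9 cm, d_N₂O = 82.9/(1 + 1.210) = 37.51 cm.
d_C₂H₆ = 82.9 − 37.51 = 45.4 cm.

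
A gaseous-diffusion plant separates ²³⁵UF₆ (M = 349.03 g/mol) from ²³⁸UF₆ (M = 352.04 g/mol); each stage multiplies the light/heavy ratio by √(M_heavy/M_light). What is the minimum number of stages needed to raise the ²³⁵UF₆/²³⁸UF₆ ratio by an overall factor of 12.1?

581

Per stage α = (352.04/349.03)^(1/2) = 1.00862^0.5, giving ln α = 0.004293.
Need α^N ≥ 12.1 ⇒ N ≥ ln(12.1) / ln α = 2.493 / 0.004293 = 580.70.
So at least 581 stages are needed.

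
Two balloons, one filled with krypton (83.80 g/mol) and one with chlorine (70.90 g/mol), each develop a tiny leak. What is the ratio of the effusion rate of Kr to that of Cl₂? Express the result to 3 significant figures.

Using Graham's law: rate_Kr/rate_Cl₂ = √(M_Cl₂/M_Kr) = √(70.90/83.80) = √0.8461 = 0.920.

0.920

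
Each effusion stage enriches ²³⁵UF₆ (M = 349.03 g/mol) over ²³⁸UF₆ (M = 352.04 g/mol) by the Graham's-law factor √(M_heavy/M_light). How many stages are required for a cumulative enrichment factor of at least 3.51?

Per stage α = (352.04/349.03)^(1/2) = 1.00862^0.5, giving ln α = 0.004293.
Need α^N ≥ 3.51 ⇒ N ≥ ln(3.51) / ln α = 1.256 / 0.004293 = 292.45.
Minimum whole number of stages: N = 293.

293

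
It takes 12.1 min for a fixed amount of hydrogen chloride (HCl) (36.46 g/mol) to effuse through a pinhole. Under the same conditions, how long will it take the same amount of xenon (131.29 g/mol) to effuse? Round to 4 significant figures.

22.96 min

Using Graham's law: t_Xe/t_HCl = √(M_Xe/M_HCl) = √(131.29/36.46) = √3.601 = 1.898.
So the time for Xe is 12.1 × 1.898 = 22.96 min.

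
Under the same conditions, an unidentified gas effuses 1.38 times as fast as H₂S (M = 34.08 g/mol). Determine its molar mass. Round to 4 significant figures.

17.90 g/mol

Since effusion rate ∝ 1/√M, rate_X/rate_H₂S = √(M_H₂S/M_X).
1.38 = √(34.08/M_X)
M_X = 34.08 / 1.38² = 34.08 / 1.904 = 17.90 g/mol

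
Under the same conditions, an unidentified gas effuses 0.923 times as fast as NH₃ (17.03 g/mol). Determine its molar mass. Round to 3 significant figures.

By Graham's law, rate_X/rate_NH₃ = √(M_NH₃/M_X).
0.923 = √(17.03/M_X)
M_X = 17.03 / 0.923² = 17.03 / 0.8519 = 20.0 g/mol

20.0 g/mol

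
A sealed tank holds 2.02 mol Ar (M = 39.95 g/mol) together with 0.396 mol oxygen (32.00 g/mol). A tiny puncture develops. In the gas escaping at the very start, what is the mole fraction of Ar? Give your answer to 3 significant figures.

Each component's effusion rate ∝ (its partial pressure)·(1/√M) ∝ n_i/√M_i.
So x_Ar in the escaping gas = (n_Ar/√M_Ar) / Σ(n_i/√M_i)
= (2.02/√39.95) / (2.02/√39.95 + 0.396/√32.00) = 0.3196/(0.3196 + 0.07000) = 0.820.

0.820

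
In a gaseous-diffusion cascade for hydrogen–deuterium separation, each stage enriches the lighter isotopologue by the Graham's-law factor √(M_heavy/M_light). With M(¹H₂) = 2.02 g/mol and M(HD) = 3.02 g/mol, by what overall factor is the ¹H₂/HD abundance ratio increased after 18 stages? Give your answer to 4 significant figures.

Each stage multiplies the ratio by α = √(3.02/2.02), so after 18 stages the overall factor is α^18 = (3.02/2.02)^(18/2).
= 1.49505^9 = 37.32.

37.32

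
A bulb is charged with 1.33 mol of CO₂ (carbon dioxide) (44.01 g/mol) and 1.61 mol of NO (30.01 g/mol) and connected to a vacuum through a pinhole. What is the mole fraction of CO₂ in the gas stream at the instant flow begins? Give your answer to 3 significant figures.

The effusion rate of species i is ∝ p_i/√M_i ∝ n_i/√M_i.
So x_CO₂ in the escaping gas = (n_CO₂/√M_CO₂) / Σ(n_i/√M_i)
= (1.33/√44.01) / (1.33/√44.01 + 1.61/√30.01) = 0.2005/(0.2005 + 0.2939) = 0.406.

0.406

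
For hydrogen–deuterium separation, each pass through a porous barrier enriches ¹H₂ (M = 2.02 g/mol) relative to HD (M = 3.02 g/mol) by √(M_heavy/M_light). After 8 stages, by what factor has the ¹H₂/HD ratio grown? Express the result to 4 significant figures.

Each stage multiplies the ratio by α = √(3.02/2.02), so after 8 stages the overall factor is α^8 = (3.02/2.02)^(8/2).
= 1.49505^4 = 4.996.

4.996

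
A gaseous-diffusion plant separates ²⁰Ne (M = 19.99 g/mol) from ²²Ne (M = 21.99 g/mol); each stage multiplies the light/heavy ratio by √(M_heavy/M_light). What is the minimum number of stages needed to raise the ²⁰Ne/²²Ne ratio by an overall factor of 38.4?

77

Single-stage factor α = √(21.99/19.99), so ln α = ½ ln(1.10005) = 0.04768.
Need α^N ≥ 38.4 ⇒ N ≥ ln(38.4) / ln α = 3.648 / 0.04768 = 76.51.
Minimum whole number of stages: N = 77.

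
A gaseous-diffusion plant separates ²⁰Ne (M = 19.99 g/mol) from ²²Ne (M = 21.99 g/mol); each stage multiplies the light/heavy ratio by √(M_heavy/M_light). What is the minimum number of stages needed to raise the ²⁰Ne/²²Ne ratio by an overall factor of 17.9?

Single-stage factor α = √(21.99/19.99), so ln α = ½ ln(1.10005) = 0.04768.
Need α^N ≥ 17.9 ⇒ N ≥ ln(17.9) / ln α = 2.885 / 0.04768 = 60.51.
Rounding up, N = 61 stages.

61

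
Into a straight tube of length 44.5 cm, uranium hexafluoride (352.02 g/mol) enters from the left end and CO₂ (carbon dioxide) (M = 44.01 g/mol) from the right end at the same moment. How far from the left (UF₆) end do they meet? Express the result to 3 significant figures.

11.6 cm

The fronts meet when d_UF₆ + d_CO₂ = L with d_UF₆/d_CO₂ = √(M_CO₂/M_UF₆) (Graham's law). Here √(M_CO₂/M_UF₆) = √(44.01/352.02) = 0.3536.
With d_UF₆ + d_CO₂ = 44.5 cm, d_CO₂ = 44.5/(1 + 0.3536) = 32.88 cm.
d_UF₆ = 44.5 − 32.88 = 11.6 cm.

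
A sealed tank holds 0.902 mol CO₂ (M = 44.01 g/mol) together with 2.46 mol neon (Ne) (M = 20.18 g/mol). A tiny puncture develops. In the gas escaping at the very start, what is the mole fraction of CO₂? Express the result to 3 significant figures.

Each component's effusion rate ∝ (its partial pressure)·(1/√M) ∝ n_i/√M_i.
x_CO₂(eff) = (n_CO₂/√M_CO₂) / (n_CO₂/√M_CO₂ + n_Ne/√M_Ne)
= (0.902/√44.01) / (0.902/√44.01 + 2.46/√20.18) = 0.1360/(0.1360 + 0.5476) = 0.199.

0.199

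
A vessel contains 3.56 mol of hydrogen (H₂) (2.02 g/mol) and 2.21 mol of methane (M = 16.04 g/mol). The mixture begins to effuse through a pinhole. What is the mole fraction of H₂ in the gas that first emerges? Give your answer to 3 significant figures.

0.819

Effusion rate of each component ∝ n_i/√M_i (partial pressure × 1/√M).
x_H₂(eff) = (n_H₂/√M_H₂) / (n_H₂/√M_H₂ + n_CH₄/√M_CH₄)
= (3.56/√2.02) / (3.56/√2.02 + 2.21/√16.04) = 2.505/(2.505 + 0.5518) = 0.819.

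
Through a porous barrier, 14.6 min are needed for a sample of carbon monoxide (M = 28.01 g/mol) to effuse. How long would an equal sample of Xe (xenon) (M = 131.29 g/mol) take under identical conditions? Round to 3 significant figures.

31.6 min

By Graham's law, t_Xe/t_CO = √(M_Xe/M_CO) = √(131.29/28.01) = √4.687 = 2.165.
So the time for Xe is 14.6 × 2.165 = 31.6 min.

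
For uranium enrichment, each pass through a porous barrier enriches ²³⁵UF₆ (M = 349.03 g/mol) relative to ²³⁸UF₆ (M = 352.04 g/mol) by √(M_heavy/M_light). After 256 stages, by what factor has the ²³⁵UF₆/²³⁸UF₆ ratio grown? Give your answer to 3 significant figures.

3.00

After 256 stages the ratio has grown by (√(352.04/349.03))^256 = (352.04/349.03)^(256/2).
= 1.00862^128 = 3.00.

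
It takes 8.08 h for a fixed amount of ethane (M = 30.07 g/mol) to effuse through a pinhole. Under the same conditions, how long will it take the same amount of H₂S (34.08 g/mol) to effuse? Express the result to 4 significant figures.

8.602 h

By Graham's law, t_H₂S/t_C₂H₆ = √(M_H₂S/M_C₂H₆) = √(34.08/30.07) = √1.133 = 1.065.
So the time for H₂S is 8.08 × 1.065 = 8.602 h.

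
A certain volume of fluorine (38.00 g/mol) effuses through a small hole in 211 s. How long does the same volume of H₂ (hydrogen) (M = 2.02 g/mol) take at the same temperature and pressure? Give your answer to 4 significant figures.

Graham's law gives t_H₂/t_F₂ = √(M_H₂/M_F₂) = √(2.02/38.00) = √0.05316 = 0.2306.
So the time for H₂ is 211 × 0.2306 = 48.65 s.

48.65 s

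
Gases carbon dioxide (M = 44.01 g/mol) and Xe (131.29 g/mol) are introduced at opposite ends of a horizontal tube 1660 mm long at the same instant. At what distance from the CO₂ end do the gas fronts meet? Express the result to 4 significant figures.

1051 mm

Graham's law gives d_CO₂/d_Xe = rate_CO₂/rate_Xe = √(M_Xe/M_CO₂) = √(131.29/44.01) = 1.727.
With d_CO₂ + d_Xe = 1660 mm, d_Xe = 1660/(1 + 1.727) = 608.7 mm.
d_CO₂ = 1660 − 608.7 = 1051 mm.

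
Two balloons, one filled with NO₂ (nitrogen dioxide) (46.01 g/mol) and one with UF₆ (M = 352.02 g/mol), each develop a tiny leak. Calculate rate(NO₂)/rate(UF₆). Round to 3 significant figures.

Since effusion rate ∝ 1/√M, rate_NO₂/rate_UF₆ = √(M_UF₆/M_NO₂) = √(352.02/46.01) = √7.651 = 2.77.

2.77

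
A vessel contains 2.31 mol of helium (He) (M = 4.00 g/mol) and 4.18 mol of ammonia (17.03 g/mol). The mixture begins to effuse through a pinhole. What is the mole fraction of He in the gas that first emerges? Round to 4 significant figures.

The effusion rate of species i is ∝ p_i/√M_i ∝ n_i/√M_i.
So x_He in the escaping gas = (n_He/√M_He) / Σ(n_i/√M_i)
= (2.31/√4.00) / (2.31/√4.00 + 4.18/√17.03) = 1.155/(1.155 + 1.013) = 0.5328.

0.5328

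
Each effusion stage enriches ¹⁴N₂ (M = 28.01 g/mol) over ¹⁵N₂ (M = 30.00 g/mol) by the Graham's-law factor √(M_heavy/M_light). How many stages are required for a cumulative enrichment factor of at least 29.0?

With α = √(30.00/28.01) per stage, ln α = ½ ln(1.07105) = 0.03432.
Need α^N ≥ 29.0 ⇒ N ≥ ln(29.0) / ln α = 3.367 / 0.03432 = 98.12.
Minimum whole number of stages: N = 99.

99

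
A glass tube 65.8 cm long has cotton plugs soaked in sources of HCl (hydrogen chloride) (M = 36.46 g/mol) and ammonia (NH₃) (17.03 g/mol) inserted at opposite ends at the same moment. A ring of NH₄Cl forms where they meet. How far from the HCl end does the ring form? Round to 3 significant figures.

26.7 cm

Graham's law gives d_HCl/d_NH₃ = rate_HCl/rate_NH₃ = √(M_NH₃/M_HCl) = √(17.03/36.46) = 0.6834.
With d_HCl + d_NH₃ = 65.8 cm, d_NH₃ = 65.8/(1 + 0.6834) = 39.09 cm.
d_HCl = 65.8 − 39.09 = 26.7 cm.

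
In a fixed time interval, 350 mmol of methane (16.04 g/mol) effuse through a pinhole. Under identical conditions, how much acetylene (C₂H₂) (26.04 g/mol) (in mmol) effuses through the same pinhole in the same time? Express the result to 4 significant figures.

274.7 mmol

Since effusion rate ∝ 1/√M, rate_C₂H₂/rate_CH₄ = √(M_CH₄/M_C₂H₂) = √(16.04/26.04) = √0.6160 = 0.7848.
So the amount for C₂H₂ is 350 × 0.7848 = 274.7 mmol.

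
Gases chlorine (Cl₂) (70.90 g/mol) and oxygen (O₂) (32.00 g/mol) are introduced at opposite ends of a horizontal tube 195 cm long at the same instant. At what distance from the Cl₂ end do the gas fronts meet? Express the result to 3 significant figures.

The fronts meet when d_Cl₂ + d_O₂ = L with d_Cl₂/d_O₂ = √(M_O₂/M_Cl₂) (Graham's law). Here √(M_O₂/M_Cl₂) = √(32.00/70.90) = 0.6718.
With d_Cl₂ + d_O₂ = 195 cm, d_O₂ = 195/(1 + 0.6718) = 116.6 cm.
d_Cl₂ = 195 − 116.6 = 78.4 cm.

78.4 cm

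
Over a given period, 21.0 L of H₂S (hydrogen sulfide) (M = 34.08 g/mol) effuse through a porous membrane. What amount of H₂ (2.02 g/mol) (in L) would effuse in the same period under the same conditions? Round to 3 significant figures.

Since effusion rate ∝ 1/√M, rate_H₂/rate_H₂S = √(M_H₂S/M_H₂) = √(34.08/2.02) = √16.87 = 4.107.
So the volume for H₂ is 21.0 × 4.107 = 86.3 L.

86.3 L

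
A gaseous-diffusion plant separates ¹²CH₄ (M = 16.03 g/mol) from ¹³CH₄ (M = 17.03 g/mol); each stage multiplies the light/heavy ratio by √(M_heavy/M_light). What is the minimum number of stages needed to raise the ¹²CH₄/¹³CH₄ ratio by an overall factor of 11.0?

80

Per stage α = (17.03/16.03)^(1/2) = 1.06238^0.5, giving ln α = 0.03026.
Need α^N ≥ 11.0 ⇒ N ≥ ln(11.0) / ln α = 2.398 / 0.03026 = 79.25.
Rounding up, N = 80 stages.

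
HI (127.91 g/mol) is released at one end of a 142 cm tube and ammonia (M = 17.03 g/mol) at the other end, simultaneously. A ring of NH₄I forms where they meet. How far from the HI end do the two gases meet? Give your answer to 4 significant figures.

Graham's law gives d_HI/d_NH₃ = rate_HI/rate_NH₃ = √(M_NH₃/M_HI) = √(17.03/127.91) = 0.3649.
With d_HI + d_NH₃ = 142 cm, d_NH₃ = 142/(1 + 0.3649) = 104.0 cm.
d_HI = 142 − 104.0 = 37.96 cm.

37.96 cm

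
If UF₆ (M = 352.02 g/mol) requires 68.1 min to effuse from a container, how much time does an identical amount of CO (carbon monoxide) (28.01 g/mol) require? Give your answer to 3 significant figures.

19.2 min

Graham's law gives t_CO/t_UF₆ = √(M_CO/M_UF₆) = √(28.01/352.02) = √0.07957 = 0.2821.
So the time for CO is 68.1 × 0.2821 = 19.2 min.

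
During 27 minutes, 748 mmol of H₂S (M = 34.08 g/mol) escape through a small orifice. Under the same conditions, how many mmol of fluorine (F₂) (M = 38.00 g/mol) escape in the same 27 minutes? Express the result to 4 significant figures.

708.4 mmol

From Graham's law, rate_F₂/rate_H₂S = √(M_H₂S/M_F₂) = √(34.08/38.00) = √0.8968 = 0.9470.
So the amount for F₂ is 748 × 0.9470 = 708.4 mmol.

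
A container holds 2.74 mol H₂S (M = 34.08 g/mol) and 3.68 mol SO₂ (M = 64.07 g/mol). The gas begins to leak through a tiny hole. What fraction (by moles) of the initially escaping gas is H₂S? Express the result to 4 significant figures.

Each component's effusion rate ∝ (its partial pressure)·(1/√M) ∝ n_i/√M_i.
x_H₂S(eff) = (n_H₂S/√M_H₂S) / (n_H₂S/√M_H₂S + n_SO₂/√M_SO₂)
= (2.74/√34.08) / (2.74/√34.08 + 3.68/√64.07) = 0.4694/(0.4694 + 0.4597) = 0.5052.

0.5052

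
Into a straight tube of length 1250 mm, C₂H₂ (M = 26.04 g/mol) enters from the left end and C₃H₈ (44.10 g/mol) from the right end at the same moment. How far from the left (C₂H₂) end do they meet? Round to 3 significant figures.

707 mm

Graham's law gives d_C₂H₂/d_C₃H₈ = rate_C₂H₂/rate_C₃H₈ = √(M_C₃H₈/M_C₂H₂) = √(44.10/26.04) = 1.301.
With d_C₂H₂ + d_C₃H₈ = 1250 mm, d_C₃H₈ = 1250/(1 + 1.301) = 543.2 mm.
d_C₂H₂ = 1250 − 543.2 = 707 mm.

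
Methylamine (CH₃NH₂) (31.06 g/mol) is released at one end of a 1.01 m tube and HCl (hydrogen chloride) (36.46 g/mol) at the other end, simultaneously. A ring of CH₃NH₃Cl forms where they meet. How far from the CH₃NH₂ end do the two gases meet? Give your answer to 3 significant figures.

The fronts meet when d_CH₃NH₂ + d_HCl = L with d_CH₃NH₂/d_HCl = √(M_HCl/M_CH₃NH₂) (Graham's law). Here √(M_HCl/M_CH₃NH₂) = √(36.46/31.06) = 1.083.
With d_CH₃NH₂ + d_HCl = 1.01 m, d_HCl = 1.01/(1 + 1.083) = 0.4848 m.
d_CH₃NH₂ = 1.01 − 0.4848 = 0.525 m.

0.525 m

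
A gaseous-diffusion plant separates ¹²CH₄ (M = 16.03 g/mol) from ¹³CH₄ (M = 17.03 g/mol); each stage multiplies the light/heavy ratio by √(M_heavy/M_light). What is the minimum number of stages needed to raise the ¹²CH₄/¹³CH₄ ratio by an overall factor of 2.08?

25

Per stage α = (17.03/16.03)^(1/2) = 1.06238^0.5, giving ln α = 0.03026.
Need α^N ≥ 2.08 ⇒ N ≥ ln(2.08) / ln α = 0.7324 / 0.03026 = 24.20.
Rounding up, N = 25 stages.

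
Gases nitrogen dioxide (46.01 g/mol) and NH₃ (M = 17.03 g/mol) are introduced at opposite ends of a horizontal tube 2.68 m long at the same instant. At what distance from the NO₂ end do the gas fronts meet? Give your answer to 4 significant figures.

In equal time, each gas travels a distance ∝ its rate ∝ 1/√M, so d_NO₂/d_NH₃ = √(M_NH₃/M_NO₂) = √(17.03/46.01) = 0.6084.
With d_NO₂ + d_NH₃ = 2.68 m, d_NH₃ = 2.68/(1 + 0.6084) = 1.666 m.
d_NO₂ = 2.68 − 1.666 = 1.014 m.

1.014 m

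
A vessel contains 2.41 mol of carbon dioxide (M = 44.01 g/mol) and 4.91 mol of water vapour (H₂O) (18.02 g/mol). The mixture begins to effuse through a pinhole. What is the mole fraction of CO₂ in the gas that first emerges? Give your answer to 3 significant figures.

0.239

Each component's effusion rate ∝ (its partial pressure)·(1/√M) ∝ n_i/√M_i.
x_CO₂(eff) = (n_CO₂/√M_CO₂) / (n_CO₂/√M_CO₂ + n_H₂O/√M_H₂O)
= (2.41/√44.01) / (2.41/√44.01 + 4.91/√18.02) = 0.3633/(0.3633 + 1.157) = 0.239.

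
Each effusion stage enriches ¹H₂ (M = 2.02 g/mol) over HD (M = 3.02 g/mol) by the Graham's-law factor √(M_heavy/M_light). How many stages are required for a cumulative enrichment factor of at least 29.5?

With α = √(3.02/2.02) per stage, ln α = ½ ln(1.49505) = 0.2011.
Need α^N ≥ 29.5 ⇒ N ≥ ln(29.5) / ln α = 3.384 / 0.2011 = 16.83.
Minimum whole number of stages: N = 17.

17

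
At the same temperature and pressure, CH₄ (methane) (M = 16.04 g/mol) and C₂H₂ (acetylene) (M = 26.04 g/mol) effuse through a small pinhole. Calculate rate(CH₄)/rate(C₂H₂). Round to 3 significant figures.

Graham's law gives rate_CH₄/rate_C₂H₂ = √(M_C₂H₂/M_CH₄) = √(26.04/16.04) = √1.623 = 1.27.

1.27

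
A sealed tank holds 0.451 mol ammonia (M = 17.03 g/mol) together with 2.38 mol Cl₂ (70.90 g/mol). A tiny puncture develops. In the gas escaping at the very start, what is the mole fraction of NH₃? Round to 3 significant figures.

Effusion rate of each component ∝ n_i/√M_i (partial pressure × 1/√M).
Mole fraction of NH₃ in the effusate = (n_NH₃/√M_NH₃) / (n_NH₃/√M_NH₃ + n_Cl₂/√M_Cl₂)
= (0.451/√17.03) / (0.451/√17.03 + 2.38/√70.90) = 0.1093/(0.1093 + 0.2827) = 0.279.

0.279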